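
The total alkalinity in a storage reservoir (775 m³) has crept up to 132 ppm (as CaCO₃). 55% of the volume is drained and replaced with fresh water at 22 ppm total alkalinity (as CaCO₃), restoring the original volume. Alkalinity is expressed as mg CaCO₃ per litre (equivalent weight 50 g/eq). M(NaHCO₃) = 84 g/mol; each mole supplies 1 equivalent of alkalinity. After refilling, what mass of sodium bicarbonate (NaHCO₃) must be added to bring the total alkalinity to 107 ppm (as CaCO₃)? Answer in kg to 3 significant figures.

Volume: 775 m³ = 775,000 L.
After draining 55% and refilling: 132 × 0.45 + 22 × 0.55 = 71.5 ppm.
Deficit to target: 107 − 71.5 = 35.5 mg/L.
As CaCO₃: 35.5 mg/L × 775,000 L = 27,510 g; ÷ 50 g/eq ÷ 1 = 550.2 mol NaHCO₃.
Mass: 550.2 × 84 = 46,220 g.

46.2 kg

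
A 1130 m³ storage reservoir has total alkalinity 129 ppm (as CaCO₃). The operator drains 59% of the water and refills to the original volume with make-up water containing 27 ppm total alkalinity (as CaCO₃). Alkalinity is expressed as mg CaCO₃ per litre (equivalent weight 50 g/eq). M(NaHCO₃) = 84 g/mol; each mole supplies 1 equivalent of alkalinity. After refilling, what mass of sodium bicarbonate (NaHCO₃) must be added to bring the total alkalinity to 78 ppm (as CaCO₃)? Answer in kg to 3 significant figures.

17.4 kg

Volume: 1130 m³ = 1,130,000 L.
After draining 59% and refilling: 129 × 0.41 + 27 × 0.59 = 68.82 ppm.
Deficit to target: 78 − 68.82 = 9.18 mg/L.
As CaCO₃: 9.18 mg/L × 1,130,000 L = 10,370 g; ÷ 50 g/eq ÷ 1 = 207.5 mol NaHCO₃.
Mass: 207.5 × 84 = 17,430 g.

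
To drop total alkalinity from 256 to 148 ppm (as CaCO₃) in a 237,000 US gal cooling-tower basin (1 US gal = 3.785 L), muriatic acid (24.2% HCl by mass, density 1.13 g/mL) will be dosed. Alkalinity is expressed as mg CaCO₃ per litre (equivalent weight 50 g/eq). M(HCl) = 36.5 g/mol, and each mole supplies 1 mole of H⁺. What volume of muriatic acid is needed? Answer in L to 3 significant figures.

259 L

Volume: 237,000 US gal × 3.785 L/gal = 897,045 L.
Alkalinity to neutralize: (256 − 148) = 108 mg/L as CaCO₃ × 897,045 L = 96,880 g as CaCO₃.
Equivalents of H⁺ required: 96,880 ÷ 50 g/eq = 1938 eq = 1938 mol HCl.
Mass of HCl: 1938 × 36.5 = 70,720 g.
Mass of 24.2% solution: 70,720 / 0.242 = 292,200 g.
Volume: 292,200 g ÷ 1.13 g/mL = 258,600 mL.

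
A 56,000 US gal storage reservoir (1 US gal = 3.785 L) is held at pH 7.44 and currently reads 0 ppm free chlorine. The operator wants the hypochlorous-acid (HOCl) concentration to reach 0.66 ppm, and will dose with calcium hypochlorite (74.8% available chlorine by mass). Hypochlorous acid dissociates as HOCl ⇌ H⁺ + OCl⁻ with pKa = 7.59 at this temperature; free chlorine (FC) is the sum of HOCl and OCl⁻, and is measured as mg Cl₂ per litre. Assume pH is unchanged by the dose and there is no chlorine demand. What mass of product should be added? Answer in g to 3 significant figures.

319 g

Volume: 56,000 US gal × 3.785 L/gal = 211,960 L.
[OCl⁻]/[HOCl] = 10^(pH − pKa) = 10^(7.44 − 7.59) = 0.7079; fraction as HOCl = 1/(1 + 0.7079) = 0.5855.
Free chlorine required for 0.66 ppm HOCl: 0.66 / 0.5855 = 1.127 ppm.
FC to add: 1.127 − 0 = 1.127 mg/L as Cl₂.
Cl₂ equivalent: 1.127 mg/L × 211,960 L = 238.9 g.
Product at 74.8% available Cl: 238.9 / 0.748 = 319.4 g.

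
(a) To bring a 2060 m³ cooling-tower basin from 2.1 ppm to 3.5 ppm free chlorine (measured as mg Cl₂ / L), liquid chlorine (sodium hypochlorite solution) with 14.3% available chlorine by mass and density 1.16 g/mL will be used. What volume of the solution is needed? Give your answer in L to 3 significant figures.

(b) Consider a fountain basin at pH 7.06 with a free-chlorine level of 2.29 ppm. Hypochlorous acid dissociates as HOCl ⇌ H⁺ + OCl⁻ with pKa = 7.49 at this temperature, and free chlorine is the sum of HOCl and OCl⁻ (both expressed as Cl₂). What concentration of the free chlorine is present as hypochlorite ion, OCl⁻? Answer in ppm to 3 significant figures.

(a) 17.4 L; (b) 0.620 ppm

(a) Volume: 2060 m³ = 2,060,000 L.
(a) Chlorine deficit: 3.5 − 2.1 = 1.4 ppm = 1.4 mg/L as Cl₂.
(a) Cl₂ equivalent needed: 1.4 mg/L × 2,060,000 L = 2,884,000 mg = 2884 g.
(a) Product at 14.3% available chlorine: 2884 / 0.143 = 20,170 g.
(a) Volume at density 1.16 g/mL: 20,170 g ÷ 1.16 g/mL = 17,390 mL.

(b) [OCl⁻]/[HOCl] = 10^(pH − pKa) = 10^(7.06 − 7.49) = 10^-0.43 = 0.3715.
(b) Fraction as HOCl = 1 / (1 + 0.3715) = 0.7291.
(b) OCl⁻ = (1 − 0.7291) × 2.29 ppm = 0.6203 ppm.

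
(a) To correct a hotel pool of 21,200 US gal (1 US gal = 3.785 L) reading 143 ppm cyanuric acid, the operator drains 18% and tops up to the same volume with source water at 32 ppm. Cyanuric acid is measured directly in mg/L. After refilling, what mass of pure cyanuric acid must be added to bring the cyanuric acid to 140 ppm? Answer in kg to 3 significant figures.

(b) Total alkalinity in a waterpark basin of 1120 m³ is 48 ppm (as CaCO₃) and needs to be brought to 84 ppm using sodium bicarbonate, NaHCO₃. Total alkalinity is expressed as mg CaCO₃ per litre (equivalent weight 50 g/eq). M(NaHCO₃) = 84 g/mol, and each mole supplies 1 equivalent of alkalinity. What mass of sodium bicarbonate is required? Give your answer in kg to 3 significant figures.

(a) Volume: 21,200 US gal × 3.785 L/gal = 80,242 L.
(a) After draining 18% and refilling: 143 × 0.82 + 32 × 0.18 = 123.02 ppm.
(a) Deficit to target: 140 − 123.02 = 16.98 mg/L.
(a) Mass: 16.98 mg/L × 80,242 L = 1363 g cyanuric acid.

(b) Volume: 1120 m³ = 1,120,000 L.
(b) Alkalinity to add: (84 − 48) = 36 mg/L as CaCO₃ × 1,120,000 L = 40,320 g as CaCO₃.
(b) Equivalents: 40,320 g ÷ 50 g/eq = 806.4 eq.
(b) NaHCO₃ supplies 1 eq per mole → 806.4 mol.
(b) Mass: 806.4 mol × 84 g/mol = 67,740 g.

(a) 1.36 kg; (b) 67.7 kg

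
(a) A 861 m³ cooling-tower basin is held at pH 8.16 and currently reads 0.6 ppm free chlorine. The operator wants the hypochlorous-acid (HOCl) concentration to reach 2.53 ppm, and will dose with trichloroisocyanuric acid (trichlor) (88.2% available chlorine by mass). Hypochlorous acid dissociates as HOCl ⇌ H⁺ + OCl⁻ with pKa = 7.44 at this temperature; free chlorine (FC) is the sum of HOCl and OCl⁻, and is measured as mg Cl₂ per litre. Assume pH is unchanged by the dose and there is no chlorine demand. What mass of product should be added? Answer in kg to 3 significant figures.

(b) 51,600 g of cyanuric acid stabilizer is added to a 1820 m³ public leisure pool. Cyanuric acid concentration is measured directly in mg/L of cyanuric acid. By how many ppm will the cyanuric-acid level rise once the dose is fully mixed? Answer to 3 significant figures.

(a) 14.8 kg; (b) 28.4 ppm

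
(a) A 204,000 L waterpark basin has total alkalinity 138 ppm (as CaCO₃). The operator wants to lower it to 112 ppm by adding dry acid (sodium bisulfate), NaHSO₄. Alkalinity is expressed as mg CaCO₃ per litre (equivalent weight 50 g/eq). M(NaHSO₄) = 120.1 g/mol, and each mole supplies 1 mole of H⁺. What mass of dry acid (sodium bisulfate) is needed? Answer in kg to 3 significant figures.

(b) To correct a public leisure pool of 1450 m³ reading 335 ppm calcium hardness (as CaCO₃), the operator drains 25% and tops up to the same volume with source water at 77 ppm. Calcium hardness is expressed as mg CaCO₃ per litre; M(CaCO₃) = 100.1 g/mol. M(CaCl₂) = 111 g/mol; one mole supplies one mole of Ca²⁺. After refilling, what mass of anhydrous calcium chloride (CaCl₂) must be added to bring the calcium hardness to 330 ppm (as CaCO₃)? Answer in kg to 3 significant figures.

(a) 12.7 kg; (b) 95.7 kg

(a) Alkalinity to neutralize: (138 − 112) = 26 mg/L as CaCO₃ × 204,000 L = 5304 g as CaCO₃.
(a) Equivalents of H⁺ required: 5304 ÷ 50 g/eq = 106.1 eq = 106.1 mol NaHSO₄.
(a) Mass of NaHSO₄: 106.1 × 120.1 = 12,740 g.

(b) Volume: 1450 m³ = 1,450,000 L.
(b) After draining 25% and refilling: 335 × 0.75 + 77 × 0.25 = 270.5 ppm.
(b) Deficit to target: 330 − 270.5 = 59.5 mg/L.
(b) As CaCO₃: 59.5 mg/L × 1,450,000 L = 86,280 g; ÷ 100.1 = 861.9 mol Ca²⁺.
(b) Mass: 861.9 × 111 = 95,670 g.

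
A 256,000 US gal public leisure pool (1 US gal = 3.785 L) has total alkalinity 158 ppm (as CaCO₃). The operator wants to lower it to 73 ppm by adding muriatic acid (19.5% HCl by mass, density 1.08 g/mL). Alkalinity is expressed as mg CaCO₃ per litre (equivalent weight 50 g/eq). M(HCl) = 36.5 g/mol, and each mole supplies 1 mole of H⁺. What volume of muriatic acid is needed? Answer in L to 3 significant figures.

285 L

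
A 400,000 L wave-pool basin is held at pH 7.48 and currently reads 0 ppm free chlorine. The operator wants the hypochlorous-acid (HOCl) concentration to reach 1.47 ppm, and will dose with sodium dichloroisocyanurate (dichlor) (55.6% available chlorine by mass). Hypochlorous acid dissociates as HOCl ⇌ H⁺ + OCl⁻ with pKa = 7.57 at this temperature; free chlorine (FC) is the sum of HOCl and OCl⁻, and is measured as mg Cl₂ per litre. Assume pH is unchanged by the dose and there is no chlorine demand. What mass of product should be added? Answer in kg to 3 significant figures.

1.92 kg

[OCl⁻]/[HOCl] = 10^(pH − pKa) = 10^(7.48 − 7.57) = 0.8128; fraction as HOCl = 1/(1 + 0.8128) = 0.5516.
Free chlorine required for 1.47 ppm HOCl: 1.47 / 0.5516 = 2.665 ppm.
FC to add: 2.665 − 0 = 2.665 mg/L as Cl₂.
Cl₂ equivalent: 2.665 mg/L × 400,000 L = 1066 g.
Product at 55.6% available Cl: 1066 / 0.556 = 1917 g.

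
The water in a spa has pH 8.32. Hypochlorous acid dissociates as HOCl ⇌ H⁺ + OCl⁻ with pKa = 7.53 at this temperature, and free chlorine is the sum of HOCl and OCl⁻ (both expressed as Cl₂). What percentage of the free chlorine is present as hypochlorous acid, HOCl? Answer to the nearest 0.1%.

[OCl⁻]/[HOCl] = 10^(pH − pKa) = 10^(8.32 − 7.53) = 10^0.79 = 6.166.
Fraction as HOCl = 1 / (1 + 6.166) = 0.1395.

14.0%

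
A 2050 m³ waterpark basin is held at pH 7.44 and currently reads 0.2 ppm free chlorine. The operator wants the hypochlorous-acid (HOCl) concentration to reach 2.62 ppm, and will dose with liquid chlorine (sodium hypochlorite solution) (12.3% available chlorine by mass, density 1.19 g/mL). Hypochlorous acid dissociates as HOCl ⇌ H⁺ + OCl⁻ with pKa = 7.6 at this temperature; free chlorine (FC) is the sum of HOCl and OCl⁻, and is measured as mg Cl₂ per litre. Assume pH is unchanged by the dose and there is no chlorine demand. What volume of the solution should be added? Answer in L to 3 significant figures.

Volume: 2050 m³ = 2,050,000 L.
[OCl⁻]/[HOCl] = 10^(pH − pKa) = 10^(7.44 − 7.6) = 0.6918; fraction as HOCl = 1/(1 + 0.6918) = 0.5911.
Free chlorine required for 2.62 ppm HOCl: 2.62 / 0.5911 = 4.433 ppm.
FC to add: 4.433 − 0.2 = 4.233 mg/L as Cl₂.
Cl₂ equivalent: 4.233 mg/L × 2,050,000 L = 8677 g.
Product at 12.3% available Cl: 8677 / 0.123 = 70,540 g.
Volume: 70,540 g ÷ 1.19 g/mL = 59,280 mL.

59.3 L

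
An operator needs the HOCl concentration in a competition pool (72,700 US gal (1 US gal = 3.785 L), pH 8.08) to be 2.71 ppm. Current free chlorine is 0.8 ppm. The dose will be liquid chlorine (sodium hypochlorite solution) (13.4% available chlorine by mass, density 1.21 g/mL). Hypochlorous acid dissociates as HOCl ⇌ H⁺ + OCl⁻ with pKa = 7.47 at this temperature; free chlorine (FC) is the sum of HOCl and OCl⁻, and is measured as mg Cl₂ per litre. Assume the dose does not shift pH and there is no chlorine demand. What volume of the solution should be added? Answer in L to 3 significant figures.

22.0 L

Volume: 72,700 US gal × 3.785 L/gal = 275,170 L.
[OCl⁻]/[HOCl] = 10^(pH − pKa) = 10^(8.08 − 7.47) = 4.074; fraction as HOCl = 1/(1 + 4.074) = 0.1971.
Free chlorine required for 2.71 ppm HOCl: 2.71 / 0.1971 = 13.75 ppm.
FC to add: 13.75 − 0.8 = 12.95 mg/L as Cl₂.
Cl₂ equivalent: 12.95 mg/L × 275,170 L = 3563 g.
Product at 13.4% available Cl: 3563 / 0.134 = 26,590 g.
Volume: 26,590 g ÷ 1.21 g/mL = 21,980 mL.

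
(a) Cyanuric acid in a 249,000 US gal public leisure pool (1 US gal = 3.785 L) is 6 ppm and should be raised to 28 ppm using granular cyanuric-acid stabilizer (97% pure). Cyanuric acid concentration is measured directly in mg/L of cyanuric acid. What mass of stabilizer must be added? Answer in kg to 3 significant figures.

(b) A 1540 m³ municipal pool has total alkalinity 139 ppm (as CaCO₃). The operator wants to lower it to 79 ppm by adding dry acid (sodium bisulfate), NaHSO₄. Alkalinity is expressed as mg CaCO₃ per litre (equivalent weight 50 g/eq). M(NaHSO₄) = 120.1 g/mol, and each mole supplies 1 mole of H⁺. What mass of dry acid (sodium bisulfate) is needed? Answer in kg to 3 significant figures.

(a) Volume: 249,000 US gal × 3.785 L/gal = 942,465 L.
(a) CYA to add: (28 − 6) = 22 mg/L × 942,465 L = 20,730 g cyanuric acid.
(a) At 97% purity: 20,730 / 0.97 = 21,380 g product.

(b) Volume: 1540 m³ = 1,540,000 L.
(b) Alkalinity to neutralize: (139 − 79) = 60 mg/L as CaCO₃ × 1,540,000 L = 92,400 g as CaCO₃.
(b) Equivalents of H⁺ required: 92,400 ÷ 50 g/eq = 1848 eq = 1848 mol NaHSO₄.
(b) Mass of NaHSO₄: 1848 × 120.1 = 221,900 g.

(a) 21.4 kg; (b) 222 kg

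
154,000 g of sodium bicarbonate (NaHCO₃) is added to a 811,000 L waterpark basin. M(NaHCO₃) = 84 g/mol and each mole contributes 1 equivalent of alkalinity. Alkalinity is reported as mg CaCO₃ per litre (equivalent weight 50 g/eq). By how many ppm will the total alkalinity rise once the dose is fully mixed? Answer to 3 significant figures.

Moles of NaHCO₃: 154,000 g ÷ 84 g/mol = 1833 mol → 1833 eq of alkalinity.
As CaCO₃: 1833 eq × 50 g/eq = 91,670 g.
Rise: 91,670 g / 811,000 L × 1000 = 113 mg/L.

113 ppm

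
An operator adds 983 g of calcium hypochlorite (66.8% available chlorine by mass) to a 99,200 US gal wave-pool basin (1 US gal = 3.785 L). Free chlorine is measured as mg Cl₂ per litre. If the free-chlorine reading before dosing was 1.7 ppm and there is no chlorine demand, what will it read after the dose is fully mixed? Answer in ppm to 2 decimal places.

3.45 ppm

Volume: 99,200 US gal × 3.785 L/gal = 375,472 L.
Available chlorine delivered: 983 g × 0.668 = 656.6 g as Cl₂.
Concentration rise: 656.6 g / 375,472 L = 1.749 mg/L = 1.75 ppm.
Final FC: 1.7 + 1.75 = 3.45 ppm.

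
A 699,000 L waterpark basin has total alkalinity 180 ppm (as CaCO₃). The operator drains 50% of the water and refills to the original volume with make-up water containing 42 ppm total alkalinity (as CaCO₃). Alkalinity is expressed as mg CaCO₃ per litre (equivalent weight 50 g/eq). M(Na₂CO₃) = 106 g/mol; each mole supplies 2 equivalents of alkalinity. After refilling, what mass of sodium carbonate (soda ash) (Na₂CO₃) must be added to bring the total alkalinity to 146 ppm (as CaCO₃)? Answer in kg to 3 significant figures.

25.9 kg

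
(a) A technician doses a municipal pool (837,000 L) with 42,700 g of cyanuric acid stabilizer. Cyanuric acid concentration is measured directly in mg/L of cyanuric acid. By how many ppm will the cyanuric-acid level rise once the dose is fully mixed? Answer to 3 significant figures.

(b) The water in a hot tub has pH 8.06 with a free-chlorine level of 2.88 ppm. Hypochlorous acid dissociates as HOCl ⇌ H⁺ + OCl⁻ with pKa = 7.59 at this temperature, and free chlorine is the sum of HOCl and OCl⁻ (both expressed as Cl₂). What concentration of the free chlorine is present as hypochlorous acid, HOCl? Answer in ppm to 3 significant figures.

(a) Rise: 42,700 g / 837,000 L × 1000 = 51.02 mg/L.

(b) [OCl⁻]/[HOCl] = 10^(pH − pKa) = 10^(8.06 − 7.59) = 10^0.47 = 2.951.
(b) Fraction as HOCl = 1 / (1 + 2.951) = 0.2531.
(b) HOCl = 0.2531 × 2.88 ppm = 0.7289 ppm.

(a) 51.0 ppm; (b) 0.729 ppm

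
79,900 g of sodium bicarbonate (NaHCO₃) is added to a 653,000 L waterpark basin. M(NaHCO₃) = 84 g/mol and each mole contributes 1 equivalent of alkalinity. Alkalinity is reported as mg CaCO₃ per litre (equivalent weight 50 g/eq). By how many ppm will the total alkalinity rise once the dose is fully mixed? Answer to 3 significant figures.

Moles of NaHCO₃: 79,900 g ÷ 84 g/mol = 951.2 mol → 951.2 eq of alkalinity.
As CaCO₃: 951.2 eq × 50 g/eq = 47,560 g.
Rise: 47,560 g / 653,000 L × 1000 = 72.83 mg/L.

72.8 ppm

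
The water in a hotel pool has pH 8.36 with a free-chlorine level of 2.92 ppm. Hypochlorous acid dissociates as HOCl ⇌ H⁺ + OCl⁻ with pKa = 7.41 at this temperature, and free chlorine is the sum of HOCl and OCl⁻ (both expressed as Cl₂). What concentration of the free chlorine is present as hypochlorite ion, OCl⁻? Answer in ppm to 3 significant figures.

2.63 ppm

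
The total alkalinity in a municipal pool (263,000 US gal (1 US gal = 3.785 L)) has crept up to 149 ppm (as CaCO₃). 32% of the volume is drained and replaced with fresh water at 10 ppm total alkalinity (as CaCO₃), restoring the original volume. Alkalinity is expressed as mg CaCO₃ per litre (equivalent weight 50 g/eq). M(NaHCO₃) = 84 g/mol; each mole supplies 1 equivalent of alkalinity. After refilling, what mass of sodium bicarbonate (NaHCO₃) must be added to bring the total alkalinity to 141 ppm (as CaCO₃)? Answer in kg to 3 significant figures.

61.0 kg

Volume: 263,000 US gal × 3.785 L/gal = 995,455 L.
After draining 32% and refilling: 149 × 0.68 + 10 × 0.32 = 104.52 ppm.
Deficit to target: 141 − 104.52 = 36.48 mg/L.
As CaCO₃: 36.48 mg/L × 995,455 L = 36,310 g; ÷ 50 g/eq ÷ 1 = 726.3 mol NaHCO₃.
Mass: 726.3 × 84 = 61,010 g.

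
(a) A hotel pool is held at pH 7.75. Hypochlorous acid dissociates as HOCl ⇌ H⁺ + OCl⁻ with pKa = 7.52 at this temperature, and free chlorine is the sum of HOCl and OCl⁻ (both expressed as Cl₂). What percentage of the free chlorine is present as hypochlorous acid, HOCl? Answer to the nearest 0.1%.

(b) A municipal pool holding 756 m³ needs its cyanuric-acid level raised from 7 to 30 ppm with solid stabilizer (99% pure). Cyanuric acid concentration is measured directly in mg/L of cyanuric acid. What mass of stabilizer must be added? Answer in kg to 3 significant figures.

(a) [OCl⁻]/[HOCl] = 10^(pH − pKa) = 10^(7.75 − 7.52) = 10^0.23 = 1.698.
(a) Fraction as HOCl = 1 / (1 + 1.698) = 0.3706.

(b) Volume: 756 m³ = 756,000 L.
(b) CYA to add: (30 − 7) = 23 mg/L × 756,000 L = 17,390 g cyanuric acid.
(b) At 99% purity: 17,390 / 0.99 = 17,560 g product.

(a) 37.1%; (b) 17.6 kg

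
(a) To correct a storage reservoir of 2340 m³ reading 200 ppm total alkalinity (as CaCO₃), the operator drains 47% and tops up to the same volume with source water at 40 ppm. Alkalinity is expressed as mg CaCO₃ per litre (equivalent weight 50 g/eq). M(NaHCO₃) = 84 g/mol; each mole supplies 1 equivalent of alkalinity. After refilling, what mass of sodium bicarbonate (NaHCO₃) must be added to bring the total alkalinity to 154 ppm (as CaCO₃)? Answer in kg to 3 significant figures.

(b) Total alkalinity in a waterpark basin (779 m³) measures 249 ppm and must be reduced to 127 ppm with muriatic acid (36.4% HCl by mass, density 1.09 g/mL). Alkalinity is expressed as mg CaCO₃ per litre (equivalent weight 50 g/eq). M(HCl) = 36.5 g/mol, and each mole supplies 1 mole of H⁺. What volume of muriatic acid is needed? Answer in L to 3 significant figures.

(a) 115 kg; (b) 175 L

(a) Volume: 2340 m³ = 2,340,000 L.
(a) After draining 47% and refilling: 200 × 0.53 + 40 × 0.47 = 124.8 ppm.
(a) Deficit to target: 154 − 124.8 = 29.2 mg/L.
(a) As CaCO₃: 29.2 mg/L × 2,340,000 L = 68,330 g; ÷ 50 g/eq ÷ 1 = 1367 mol NaHCO₃.
(a) Mass: 1367 × 84 = 114,800 g.

(b) Volume: 779 m³ = 779,000 L.
(b) Alkalinity to neutralize: (249 − 127) = 122 mg/L as CaCO₃ × 779,000 L = 95,040 g as CaCO₃.
(b) Equivalents of H⁺ required: 95,040 ÷ 50 g/eq = 1901 eq = 1901 mol HCl.
(b) Mass of HCl: 1901 × 36.5 = 69,380 g.
(b) Mass of 36.4% solution: 69,380 / 0.364 = 190,600 g.
(b) Volume: 190,600 g ÷ 1.09 g/mL = 174,900 mL.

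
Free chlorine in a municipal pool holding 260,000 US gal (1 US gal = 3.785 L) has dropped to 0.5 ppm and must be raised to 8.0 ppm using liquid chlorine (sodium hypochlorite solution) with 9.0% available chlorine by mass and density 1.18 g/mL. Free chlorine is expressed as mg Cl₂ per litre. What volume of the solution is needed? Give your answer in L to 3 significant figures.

Volume: 260,000 US gal × 3.785 L/gal = 984,100 L.
Chlorine deficit: 8.0 − 0.5 = 7.5 ppm = 7.5 mg/L as Cl₂.
Cl₂ equivalent needed: 7.5 mg/L × 984,100 L = 7,381,000 mg = 7381 g.
Product at 9.0% available chlorine: 7381 / 0.09 = 82,010 g.
Volume at density 1.18 g/mL: 82,010 g ÷ 1.18 g/mL = 69,500 mL.

69.5 L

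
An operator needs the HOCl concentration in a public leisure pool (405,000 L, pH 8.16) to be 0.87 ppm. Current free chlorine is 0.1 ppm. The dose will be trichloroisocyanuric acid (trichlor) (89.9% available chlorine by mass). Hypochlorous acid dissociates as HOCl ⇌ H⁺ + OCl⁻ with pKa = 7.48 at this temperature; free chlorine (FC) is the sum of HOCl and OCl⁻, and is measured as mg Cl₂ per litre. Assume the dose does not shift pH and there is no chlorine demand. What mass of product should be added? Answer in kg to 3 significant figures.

2.22 kg

[OCl⁻]/[HOCl] = 10^(pH − pKa) = 10^(8.16 − 7.48) = 4.786; fraction as HOCl = 1/(1 + 4.786) = 0.1728.
Free chlorine required for 0.87 ppm HOCl: 0.87 / 0.1728 = 5.034 ppm.
FC to add: 5.034 − 0.1 = 4.934 mg/L as Cl₂.
Cl₂ equivalent: 4.934 mg/L × 405,000 L = 1998 g.
Product at 89.9% available Cl: 1998 / 0.899 = 2223 g.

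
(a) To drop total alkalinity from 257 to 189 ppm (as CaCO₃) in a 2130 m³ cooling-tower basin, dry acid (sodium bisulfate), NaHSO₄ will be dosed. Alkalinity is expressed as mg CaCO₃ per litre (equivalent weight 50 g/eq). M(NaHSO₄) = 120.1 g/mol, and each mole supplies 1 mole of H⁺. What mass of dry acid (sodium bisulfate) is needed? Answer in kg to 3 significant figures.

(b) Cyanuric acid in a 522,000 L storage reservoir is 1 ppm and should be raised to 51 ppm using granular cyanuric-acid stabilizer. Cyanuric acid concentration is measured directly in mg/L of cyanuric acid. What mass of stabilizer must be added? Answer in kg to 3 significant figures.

(a) Volume: 2130 m³ = 2,130,000 L.
(a) Alkalinity to neutralize: (257 − 189) = 68 mg/L as CaCO₃ × 2,130,000 L = 144,800 g as CaCO₃.
(a) Equivalents of H⁺ required: 144,800 ÷ 50 g/eq = 2897 eq = 2897 mol NaHSO₄.
(a) Mass of NaHSO₄: 2897 × 120.1 = 347,900 g.

(b) CYA to add: (51 − 1) = 50 mg/L × 522,000 L = 26,100 g cyanuric acid.

(a) 348 kg; (b) 26.1 kg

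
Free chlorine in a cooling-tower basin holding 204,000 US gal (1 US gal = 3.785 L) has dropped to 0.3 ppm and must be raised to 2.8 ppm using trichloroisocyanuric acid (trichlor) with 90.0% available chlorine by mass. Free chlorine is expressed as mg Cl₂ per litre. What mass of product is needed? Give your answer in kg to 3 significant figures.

Volume: 204,000 US gal × 3.785 L/gal = 772,140 L.
Chlorine deficit: 2.8 − 0.3 = 2.5 ppm = 2.5 mg/L as Cl₂.
Cl₂ equivalent needed: 2.5 mg/L × 772,140 L = 1,930,000 mg = 1930 g.
Product at 90.0% available chlorine: 1930 / 0.9 = 2145 g.

2.14 kg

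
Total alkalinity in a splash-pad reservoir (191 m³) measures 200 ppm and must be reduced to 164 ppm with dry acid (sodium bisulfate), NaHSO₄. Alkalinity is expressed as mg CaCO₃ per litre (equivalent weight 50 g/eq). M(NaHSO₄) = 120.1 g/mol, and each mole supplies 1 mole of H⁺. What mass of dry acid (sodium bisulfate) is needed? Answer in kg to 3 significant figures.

16.5 kg

Volume: 191 m³ = 191,000 L.
Alkalinity to neutralize: (200 − 164) = 36 mg/L as CaCO₃ × 191,000 L = 6876 g as CaCO₃.
Equivalents of H⁺ required: 6876 ÷ 50 g/eq = 137.5 eq = 137.5 mol NaHSO₄.
Mass of NaHSO₄: 137.5 × 120.1 = 16,520 g.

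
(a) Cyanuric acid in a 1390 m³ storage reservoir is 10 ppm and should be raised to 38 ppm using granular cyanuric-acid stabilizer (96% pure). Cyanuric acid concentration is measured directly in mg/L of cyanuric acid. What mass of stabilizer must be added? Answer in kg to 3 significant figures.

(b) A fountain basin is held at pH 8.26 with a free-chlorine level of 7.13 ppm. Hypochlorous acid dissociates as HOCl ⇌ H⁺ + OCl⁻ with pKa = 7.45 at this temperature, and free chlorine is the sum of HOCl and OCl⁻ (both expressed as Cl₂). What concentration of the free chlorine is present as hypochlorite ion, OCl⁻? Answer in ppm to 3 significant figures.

(a) Volume: 1390 m³ = 1,390,000 L.
(a) CYA to add: (38 − 10) = 28 mg/L × 1,390,000 L = 38,920 g cyanuric acid.
(a) At 96% purity: 38,920 / 0.96 = 40,540 g product.

(b) [OCl⁻]/[HOCl] = 10^(pH − pKa) = 10^(8.26 − 7.45) = 10^0.81 = 6.457.
(b) Fraction as HOCl = 1 / (1 + 6.457) = 0.1341.
(b) OCl⁻ = (1 − 0.1341) × 7.13 ppm = 6.174 ppm.

(a) 40.5 kg; (b) 6.17 ppm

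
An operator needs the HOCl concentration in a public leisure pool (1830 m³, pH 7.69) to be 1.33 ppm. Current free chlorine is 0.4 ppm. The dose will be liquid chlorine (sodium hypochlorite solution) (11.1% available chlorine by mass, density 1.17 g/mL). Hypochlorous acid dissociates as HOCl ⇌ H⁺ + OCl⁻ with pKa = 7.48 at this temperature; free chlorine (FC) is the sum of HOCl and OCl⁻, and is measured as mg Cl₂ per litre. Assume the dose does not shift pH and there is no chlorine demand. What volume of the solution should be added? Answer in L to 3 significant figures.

43.5 L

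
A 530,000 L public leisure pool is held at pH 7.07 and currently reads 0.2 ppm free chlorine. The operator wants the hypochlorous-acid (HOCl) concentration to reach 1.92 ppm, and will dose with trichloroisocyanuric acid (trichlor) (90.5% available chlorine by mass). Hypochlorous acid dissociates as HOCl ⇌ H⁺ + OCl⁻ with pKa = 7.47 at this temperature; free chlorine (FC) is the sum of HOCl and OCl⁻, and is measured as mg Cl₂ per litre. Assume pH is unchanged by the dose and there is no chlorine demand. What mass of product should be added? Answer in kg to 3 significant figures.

[OCl⁻]/[HOCl] = 10^(pH − pKa) = 10^(7.07 − 7.47) = 0.3981; fraction as HOCl = 1/(1 + 0.3981) = 0.7153.
Free chlorine required for 1.92 ppm HOCl: 1.92 / 0.7153 = 2.684 ppm.
FC to add: 2.684 − 0.2 = 2.484 mg/L as Cl₂.
Cl₂ equivalent: 2.484 mg/L × 530,000 L = 1317 g.
Product at 90.5% available Cl: 1317 / 0.905 = 1455 g.

1.45 kg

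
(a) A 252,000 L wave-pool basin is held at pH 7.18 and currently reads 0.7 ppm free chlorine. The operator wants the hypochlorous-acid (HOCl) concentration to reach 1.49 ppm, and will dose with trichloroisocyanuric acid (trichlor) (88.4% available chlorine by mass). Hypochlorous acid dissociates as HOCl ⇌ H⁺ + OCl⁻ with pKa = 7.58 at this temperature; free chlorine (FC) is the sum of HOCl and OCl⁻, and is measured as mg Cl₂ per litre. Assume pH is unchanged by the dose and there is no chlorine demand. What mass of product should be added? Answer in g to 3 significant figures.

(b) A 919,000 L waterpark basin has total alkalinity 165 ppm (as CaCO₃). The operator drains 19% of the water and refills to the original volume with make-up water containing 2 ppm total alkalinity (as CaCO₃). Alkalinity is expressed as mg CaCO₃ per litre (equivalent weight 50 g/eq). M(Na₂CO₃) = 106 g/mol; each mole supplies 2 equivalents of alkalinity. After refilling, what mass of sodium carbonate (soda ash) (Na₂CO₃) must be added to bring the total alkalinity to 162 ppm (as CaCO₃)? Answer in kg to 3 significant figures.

(a) 394 g; (b) 27.2 kg

(a) [OCl⁻]/[HOCl] = 10^(pH − pKa) = 10^(7.18 − 7.58) = 0.3981; fraction as HOCl = 1/(1 + 0.3981) = 0.7153.
(a) Free chlorine required for 1.49 ppm HOCl: 1.49 / 0.7153 = 2.083 ppm.
(a) FC to add: 2.083 − 0.7 = 1.383 mg/L as Cl₂.
(a) Cl₂ equivalent: 1.383 mg/L × 252,000 L = 348.6 g.
(a) Product at 88.4% available Cl: 348.6 / 0.884 = 394.3 g.

(b) After draining 19% and refilling: 165 × 0.81 + 2 × 0.19 = 134.03 ppm.
(b) Deficit to target: 162 − 134.03 = 27.97 mg/L.
(b) As CaCO₃: 27.97 mg/L × 919,000 L = 25,700 g; ÷ 50 g/eq ÷ 2 = 257 mol Na₂CO₃.
(b) Mass: 257 × 106 = 27,250 g.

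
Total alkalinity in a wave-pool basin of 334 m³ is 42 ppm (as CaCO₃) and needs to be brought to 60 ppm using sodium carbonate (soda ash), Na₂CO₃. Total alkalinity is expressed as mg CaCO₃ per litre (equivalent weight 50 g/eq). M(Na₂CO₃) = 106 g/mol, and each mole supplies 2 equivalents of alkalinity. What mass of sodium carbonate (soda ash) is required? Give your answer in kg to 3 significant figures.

Volume: 334 m³ = 334,000 L.
Alkalinity to add: (60 − 42) = 18 mg/L as CaCO₃ × 334,000 L = 6012 g as CaCO₃.
Equivalents: 6012 g ÷ 50 g/eq = 120.2 eq.
Each mole of Na₂CO₃ supplies 2 eq, so 120.2 / 2 = 60.12 mol.
Mass: 60.12 mol × 106 g/mol = 6373 g.

6.37 kg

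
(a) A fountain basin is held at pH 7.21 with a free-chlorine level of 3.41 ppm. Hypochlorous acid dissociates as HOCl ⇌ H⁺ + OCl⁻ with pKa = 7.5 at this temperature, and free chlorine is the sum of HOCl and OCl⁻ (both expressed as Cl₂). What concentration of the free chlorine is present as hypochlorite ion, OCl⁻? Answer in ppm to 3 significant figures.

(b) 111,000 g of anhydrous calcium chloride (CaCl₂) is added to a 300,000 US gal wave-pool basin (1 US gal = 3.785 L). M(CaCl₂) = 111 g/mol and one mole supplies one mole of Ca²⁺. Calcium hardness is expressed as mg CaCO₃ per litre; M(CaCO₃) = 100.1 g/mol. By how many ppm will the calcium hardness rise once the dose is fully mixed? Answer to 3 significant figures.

(a) [OCl⁻]/[HOCl] = 10^(pH − pKa) = 10^(7.21 − 7.5) = 10^-0.29 = 0.5129.
(a) Fraction as HOCl = 1 / (1 + 0.5129) = 0.661.
(a) OCl⁻ = (1 − 0.661) × 3.41 ppm = 1.156 ppm.

(b) Volume: 300,000 US gal × 3.785 L/gal = 1,135,500 L.
(b) Moles of Ca²⁺: 111,000 g ÷ 111 g/mol = 1000 mol.
(b) As CaCO₃: 1000 mol × 100.1 g/mol = 100,100 g.
(b) Rise: 100,100 g / 1,135,500 L × 1000 = 88.15 mg/L.

(a) 1.16 ppm; (b) 88.2 ppm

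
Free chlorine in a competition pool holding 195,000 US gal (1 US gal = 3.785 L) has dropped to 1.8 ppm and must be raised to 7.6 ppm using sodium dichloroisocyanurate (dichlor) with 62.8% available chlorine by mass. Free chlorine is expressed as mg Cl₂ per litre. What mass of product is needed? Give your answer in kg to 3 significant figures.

Volume: 195,000 US gal × 3.785 L/gal = 738,075 L.
Chlorine deficit: 7.6 − 1.8 = 5.8 ppm = 5.8 mg/L as Cl₂.
Cl₂ equivalent needed: 5.8 mg/L × 738,075 L = 4,281,000 mg = 4281 g.
Product at 62.8% available chlorine: 4281 / 0.628 = 6817 g.

6.82 kg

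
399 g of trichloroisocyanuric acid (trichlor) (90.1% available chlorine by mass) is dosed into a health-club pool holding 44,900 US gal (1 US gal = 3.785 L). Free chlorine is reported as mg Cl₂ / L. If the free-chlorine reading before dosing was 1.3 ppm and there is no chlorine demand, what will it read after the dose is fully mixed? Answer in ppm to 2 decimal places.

3.42 ppm

Volume: 44,900 US gal × 3.785 L/gal = 169,946 L.
Available chlorine delivered: 399 g × 0.901 = 359.5 g as Cl₂.
Concentration rise: 359.5 g / 169,946 L = 2.115 mg/L = 2.12 ppm.
Final FC: 1.3 + 2.12 = 3.42 ppm.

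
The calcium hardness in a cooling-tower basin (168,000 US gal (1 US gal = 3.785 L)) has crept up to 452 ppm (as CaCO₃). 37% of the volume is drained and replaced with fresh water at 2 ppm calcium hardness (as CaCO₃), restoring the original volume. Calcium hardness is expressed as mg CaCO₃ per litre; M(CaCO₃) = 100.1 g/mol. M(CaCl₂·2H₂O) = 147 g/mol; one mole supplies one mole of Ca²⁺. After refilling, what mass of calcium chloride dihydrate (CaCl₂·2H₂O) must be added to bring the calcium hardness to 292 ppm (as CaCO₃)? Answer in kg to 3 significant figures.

Volume: 168,000 US gal × 3.785 L/gal = 635,880 L.
After draining 37% and refilling: 452 × 0.63 + 2 × 0.37 = 285.5 ppm.
Deficit to target: 292 − 285.5 = 6.5 mg/L.
As CaCO₃: 6.5 mg/L × 635,880 L = 4133 g; ÷ 100.1 = 41.29 mol Ca²⁺.
Mass: 41.29 × 147 = 6070 g.

6.07 kg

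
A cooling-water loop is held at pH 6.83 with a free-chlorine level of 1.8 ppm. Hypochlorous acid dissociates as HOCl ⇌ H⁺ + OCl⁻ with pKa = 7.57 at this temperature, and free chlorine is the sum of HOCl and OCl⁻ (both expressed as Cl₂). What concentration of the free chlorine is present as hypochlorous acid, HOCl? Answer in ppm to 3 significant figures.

[OCl⁻]/[HOCl] = 10^(pH − pKa) = 10^(6.83 − 7.57) = 10^-0.74 = 0.182.
Fraction as HOCl = 1 / (1 + 0.182) = 0.846.
HOCl = 0.846 × 1.8 ppm = 1.523 ppm.

1.52 ppm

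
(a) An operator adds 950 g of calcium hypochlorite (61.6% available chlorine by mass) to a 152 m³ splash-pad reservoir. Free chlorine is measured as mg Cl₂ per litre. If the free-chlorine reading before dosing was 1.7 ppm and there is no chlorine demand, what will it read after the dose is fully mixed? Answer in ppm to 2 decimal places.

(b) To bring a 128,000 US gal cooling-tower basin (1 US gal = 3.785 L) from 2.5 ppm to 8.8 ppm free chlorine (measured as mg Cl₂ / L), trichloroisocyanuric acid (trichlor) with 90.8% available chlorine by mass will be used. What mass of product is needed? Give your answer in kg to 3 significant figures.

(a) Volume: 152 m³ = 152,000 L.
(a) Available chlorine delivered: 950 g × 0.616 = 585.2 g as Cl₂.
(a) Concentration rise: 585.2 g / 152,000 L = 3.85 mg/L = 3.85 ppm.
(a) Final FC: 1.7 + 3.85 = 5.55 ppm.

(b) Volume: 128,000 US gal × 3.785 L/gal = 484,480 L.
(b) Chlorine deficit: 8.8 − 2.5 = 6.3 ppm = 6.3 mg/L as Cl₂.
(b) Cl₂ equivalent needed: 6.3 mg/L × 484,480 L = 3,052,000 mg = 3052 g.
(b) Product at 90.8% available chlorine: 3052 / 0.908 = 3361 g.

(a) 5.55 ppm; (b) 3.36 kg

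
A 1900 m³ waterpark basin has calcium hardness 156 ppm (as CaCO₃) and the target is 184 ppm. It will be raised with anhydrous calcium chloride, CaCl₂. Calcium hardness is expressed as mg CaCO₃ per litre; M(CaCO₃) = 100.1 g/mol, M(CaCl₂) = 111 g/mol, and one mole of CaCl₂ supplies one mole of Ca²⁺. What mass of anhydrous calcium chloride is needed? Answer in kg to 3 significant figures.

Volume: 1900 m³ = 1,900,000 L.
Hardness to add: (184 − 156) = 28 mg/L as CaCO₃ × 1,900,000 L = 53,200 g as CaCO₃.
Moles of Ca²⁺ (1 mol Ca²⁺ ≡ 1 mol CaCO₃): 53,200 / 100.1 g/mol = 531.5 mol.
Mass of CaCl₂: 531.5 × 111 = 58,990 g.

59.0 kg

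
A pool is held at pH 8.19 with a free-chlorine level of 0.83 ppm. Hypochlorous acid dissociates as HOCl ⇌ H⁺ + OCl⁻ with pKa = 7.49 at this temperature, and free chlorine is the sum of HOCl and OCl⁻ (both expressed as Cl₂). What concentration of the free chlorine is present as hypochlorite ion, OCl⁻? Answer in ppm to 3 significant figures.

0.692 ppm

[OCl⁻]/[HOCl] = 10^(pH − pKa) = 10^(8.19 − 7.49) = 10^0.70 = 5.012.
Fraction as HOCl = 1 / (1 + 5.012) = 0.1663.
OCl⁻ = (1 − 0.1663) × 0.83 ppm = 0.6919 ppm.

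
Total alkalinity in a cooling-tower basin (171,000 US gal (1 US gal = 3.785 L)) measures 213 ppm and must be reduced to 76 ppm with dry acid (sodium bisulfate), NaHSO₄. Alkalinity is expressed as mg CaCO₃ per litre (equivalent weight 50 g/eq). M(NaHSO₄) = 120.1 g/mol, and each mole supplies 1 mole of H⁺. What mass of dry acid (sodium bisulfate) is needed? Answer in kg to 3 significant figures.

Volume: 171,000 US gal × 3.785 L/gal = 647,235 L.
Alkalinity to neutralize: (213 − 76) = 137 mg/L as CaCO₃ × 647,235 L = 88,670 g as CaCO₃.
Equivalents of H⁺ required: 88,670 ÷ 50 g/eq = 1773 eq = 1773 mol NaHSO₄.
Mass of NaHSO₄: 1773 × 120.1 = 213,000 g.

213 kg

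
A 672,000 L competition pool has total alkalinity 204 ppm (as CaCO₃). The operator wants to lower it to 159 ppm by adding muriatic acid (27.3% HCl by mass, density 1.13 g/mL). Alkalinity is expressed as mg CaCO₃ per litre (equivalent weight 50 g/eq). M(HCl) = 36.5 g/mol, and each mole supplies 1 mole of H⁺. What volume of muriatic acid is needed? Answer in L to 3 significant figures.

71.6 L

Alkalinity to neutralize: (204 − 159) = 45 mg/L as CaCO₃ × 672,000 L = 30,240 g as CaCO₃.
Equivalents of H⁺ required: 30,240 ÷ 50 g/eq = 604.8 eq = 604.8 mol HCl.
Mass of HCl: 604.8 × 36.5 = 22,080 g.
Mass of 27.3% solution: 22,080 / 0.273 = 80,860 g.
Volume: 80,860 g ÷ 1.13 g/mL = 71,560 mL.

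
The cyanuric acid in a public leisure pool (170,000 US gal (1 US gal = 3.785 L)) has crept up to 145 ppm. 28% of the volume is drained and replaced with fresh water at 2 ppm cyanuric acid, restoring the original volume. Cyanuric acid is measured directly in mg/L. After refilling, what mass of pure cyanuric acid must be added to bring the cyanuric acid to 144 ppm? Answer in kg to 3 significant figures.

Volume: 170,000 US gal × 3.785 L/gal = 643,450 L.
After draining 28% and refilling: 145 × 0.72 + 2 × 0.28 = 104.96 ppm.
Deficit to target: 144 − 104.96 = 39.04 mg/L.
Mass: 39.04 mg/L × 643,450 L = 25,120 g cyanuric acid.

25.1 kg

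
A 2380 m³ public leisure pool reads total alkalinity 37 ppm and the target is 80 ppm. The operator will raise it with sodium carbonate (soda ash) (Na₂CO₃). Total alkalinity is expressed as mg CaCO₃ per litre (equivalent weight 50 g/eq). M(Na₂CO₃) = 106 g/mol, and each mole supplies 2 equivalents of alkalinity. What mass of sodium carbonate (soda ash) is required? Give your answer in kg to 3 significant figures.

108 kg

Volume: 2380 m³ = 2,380,000 L.
Alkalinity to add: (80 − 37) = 43 mg/L as CaCO₃ × 2,380,000 L = 102,300 g as CaCO₃.
Equivalents: 102,300 g ÷ 50 g/eq = 2047 eq.
Each mole of Na₂CO₃ supplies 2 eq, so 2047 / 2 = 1023 mol.
Mass: 1023 mol × 106 g/mol = 108,500 g.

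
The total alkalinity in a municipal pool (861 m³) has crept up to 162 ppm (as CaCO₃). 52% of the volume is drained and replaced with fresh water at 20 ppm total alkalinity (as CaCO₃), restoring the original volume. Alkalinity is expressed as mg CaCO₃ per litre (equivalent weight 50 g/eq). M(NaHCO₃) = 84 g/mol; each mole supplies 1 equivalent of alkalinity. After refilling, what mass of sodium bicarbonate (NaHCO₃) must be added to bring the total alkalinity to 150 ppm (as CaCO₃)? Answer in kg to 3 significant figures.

Volume: 861 m³ = 861,000 L.
After draining 52% and refilling: 162 × 0.48 + 20 × 0.52 = 88.16 ppm.
Deficit to target: 150 − 88.16 = 61.84 mg/L.
As CaCO₃: 61.84 mg/L × 861,000 L = 53,240 g; ÷ 50 g/eq ÷ 1 = 1065 mol NaHCO₃.
Mass: 1065 × 84 = 89,450 g.

89.5 kg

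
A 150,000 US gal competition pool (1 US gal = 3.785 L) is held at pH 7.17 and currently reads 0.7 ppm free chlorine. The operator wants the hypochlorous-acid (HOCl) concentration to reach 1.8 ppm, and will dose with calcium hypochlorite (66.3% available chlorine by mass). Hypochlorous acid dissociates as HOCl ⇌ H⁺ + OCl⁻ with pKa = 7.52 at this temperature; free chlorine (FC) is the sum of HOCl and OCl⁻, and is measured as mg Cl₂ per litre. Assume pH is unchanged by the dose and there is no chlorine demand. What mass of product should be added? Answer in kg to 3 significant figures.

1.63 kg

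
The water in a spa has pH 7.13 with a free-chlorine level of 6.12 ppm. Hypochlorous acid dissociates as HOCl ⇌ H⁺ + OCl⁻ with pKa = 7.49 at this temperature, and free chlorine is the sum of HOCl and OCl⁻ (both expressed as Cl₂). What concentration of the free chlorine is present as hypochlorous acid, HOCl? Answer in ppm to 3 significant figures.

4.26 ppm

[OCl⁻]/[HOCl] = 10^(pH − pKa) = 10^(7.13 − 7.49) = 10^-0.36 = 0.4365.
Fraction as HOCl = 1 / (1 + 0.4365) = 0.6961.
HOCl = 0.6961 × 6.12 ppm = 4.26 ppm.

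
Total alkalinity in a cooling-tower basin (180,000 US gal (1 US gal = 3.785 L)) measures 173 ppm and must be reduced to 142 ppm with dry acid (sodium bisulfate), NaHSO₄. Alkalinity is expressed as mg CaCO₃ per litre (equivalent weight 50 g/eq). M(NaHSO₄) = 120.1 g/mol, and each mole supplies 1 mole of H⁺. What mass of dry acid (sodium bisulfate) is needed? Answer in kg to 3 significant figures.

Volume: 180,000 US gal × 3.785 L/gal = 681,300 L.
Alkalinity to neutralize: (173 − 142) = 31 mg/L as CaCO₃ × 681,300 L = 21,120 g as CaCO₃.
Equivalents of H⁺ required: 21,120 ÷ 50 g/eq = 422.4 eq = 422.4 mol NaHSO₄.
Mass of NaHSO₄: 422.4 × 120.1 = 50,730 g.

50.7 kg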